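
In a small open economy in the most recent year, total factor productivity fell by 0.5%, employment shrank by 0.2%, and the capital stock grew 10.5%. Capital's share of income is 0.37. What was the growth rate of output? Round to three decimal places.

Labor's share = 1 − 0.37 = 0.63.
The capital stock: 0.37 × 10.5 = 3.885 pp.
Employment: 0.63 × (-0.2) = -0.126 pp.
Output growth = -0.5 + 3.759 = 3.259%.

3.259%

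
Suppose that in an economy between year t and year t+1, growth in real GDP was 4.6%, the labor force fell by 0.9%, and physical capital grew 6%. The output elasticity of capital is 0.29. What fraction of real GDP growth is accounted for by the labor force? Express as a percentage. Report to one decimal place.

The labor force accounted for -13.9% of growth.

Labor's share = 1 − 0.29 = 0.71.
The labor force contributed 0.71 × (-0.9) = -0.639 pp.
Share of growth = -0.639 / 4.6 × 100 = -13.891%.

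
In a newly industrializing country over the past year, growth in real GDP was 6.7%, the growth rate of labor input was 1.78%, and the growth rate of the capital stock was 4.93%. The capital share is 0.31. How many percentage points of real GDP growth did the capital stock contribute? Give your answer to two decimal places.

Contribution = share × growth = 0.31 × 4.93 = 1.5283 pp.

1.53 pp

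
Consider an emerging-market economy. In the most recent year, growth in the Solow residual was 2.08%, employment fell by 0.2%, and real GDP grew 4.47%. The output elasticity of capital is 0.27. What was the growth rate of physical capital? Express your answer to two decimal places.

Physical capital growth was 9.39%.

Labor's share = 1 − 0.27 = 0.73.
gY = gA + 0.73×(-0.2) + 0.27×g.
0.27×g = 4.47 − 2.08 + 0.146 = 2.536.
g = 2.536 / 0.27 = 9.3926%.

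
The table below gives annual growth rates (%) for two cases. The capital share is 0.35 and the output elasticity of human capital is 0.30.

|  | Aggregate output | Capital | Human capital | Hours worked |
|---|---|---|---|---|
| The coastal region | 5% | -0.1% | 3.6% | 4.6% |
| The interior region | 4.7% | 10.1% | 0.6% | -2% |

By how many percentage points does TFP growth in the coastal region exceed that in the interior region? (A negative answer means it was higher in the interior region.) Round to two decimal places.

0.66 percentage points

Labor's share = 1 − 0.35 − 0.3 = 0.35.
The coastal region: TFP = 5 + 0.035 − 1.08 − 1.61 = 2.345%.
The interior region: TFP = 4.7 − 3.535 − 0.18 + 0.7 = 1.685%.
Difference = 2.345 − (1.685) = 0.66 pp.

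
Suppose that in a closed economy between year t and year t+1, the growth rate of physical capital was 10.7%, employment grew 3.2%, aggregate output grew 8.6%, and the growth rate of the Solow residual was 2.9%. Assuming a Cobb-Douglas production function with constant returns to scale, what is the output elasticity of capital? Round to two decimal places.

gY = gA + α·gK + (1−α)·gL, so gY − gA − gL = α(gK − gL).
8.6 − 2.9 − 3.2 = α × (10.7 − 3.2).
2.5 = 7.5 α, so α = 0.3333.

The output elasticity of capital is 0.33.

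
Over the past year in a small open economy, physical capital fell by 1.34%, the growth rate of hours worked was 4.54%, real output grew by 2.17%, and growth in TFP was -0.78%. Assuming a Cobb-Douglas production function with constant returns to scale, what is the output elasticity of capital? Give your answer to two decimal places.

0.27

gY = gA + α·gK + (1−α)·gL, so gY − gA − gL = α(gK − gL).
2.17 + 0.78 − 4.54 = α × (-1.34 − 4.54).
-1.59 = -5.88 α, so α = 0.2704.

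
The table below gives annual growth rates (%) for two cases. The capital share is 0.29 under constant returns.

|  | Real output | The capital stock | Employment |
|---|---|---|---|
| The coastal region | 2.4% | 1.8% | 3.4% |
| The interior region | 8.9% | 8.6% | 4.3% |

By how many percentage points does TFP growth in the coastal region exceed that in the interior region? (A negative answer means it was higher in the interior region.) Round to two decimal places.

-3.89 percentage points

Labor's share = 1 − 0.29 = 0.71.
The coastal region: TFP = 2.4 − 0.522 − 2.414 = -0.536%.
The interior region: TFP = 8.9 − 2.494 − 3.053 = 3.353%.
Difference = -0.536 − (3.353) = -3.889 pp.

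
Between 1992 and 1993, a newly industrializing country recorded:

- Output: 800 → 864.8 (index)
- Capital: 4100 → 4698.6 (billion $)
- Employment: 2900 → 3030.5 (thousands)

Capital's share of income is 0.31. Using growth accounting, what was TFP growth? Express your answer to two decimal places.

Output growth = (864.8 − 800) / 800 = 8.1%.
Capital growth = (4698.6 − 4100) / 4100 = 14.6%.
Employment growth = (3030.5 − 2900) / 2900 = 4.5%.
Labor's share = 1 − 0.31 = 0.69.
Capital: 0.31 × 14.6 = 4.526 pp.
Employment: 0.69 × 4.5 = 3.105 pp.
TFP growth = 8.1 − 7.631 = 0.469%.

0.47%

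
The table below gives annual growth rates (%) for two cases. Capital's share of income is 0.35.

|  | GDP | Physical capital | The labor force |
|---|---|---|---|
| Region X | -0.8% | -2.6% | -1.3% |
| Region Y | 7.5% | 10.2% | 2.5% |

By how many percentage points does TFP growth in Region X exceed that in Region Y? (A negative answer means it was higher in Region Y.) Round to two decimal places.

Labor's share = 1 − 0.35 = 0.65.
Region X: TFP = -0.8 + 0.91 + 0.845 = 0.955%.
Region Y: TFP = 7.5 − 3.57 − 1.625 = 2.305%.
Difference = 0.955 − (2.305) = -1.35 pp.

-1.35 percentage points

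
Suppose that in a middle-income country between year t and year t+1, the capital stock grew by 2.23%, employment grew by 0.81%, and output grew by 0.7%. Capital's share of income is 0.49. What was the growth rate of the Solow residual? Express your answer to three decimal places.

Labor's share = 1 − 0.49 = 0.51.
The capital stock: 0.49 × 2.23 = 1.0927 pp.
Employment: 0.51 × 0.81 = 0.4131 pp.
TFP growth = 0.7 − 1.5058 = -0.8058%.

-0.806%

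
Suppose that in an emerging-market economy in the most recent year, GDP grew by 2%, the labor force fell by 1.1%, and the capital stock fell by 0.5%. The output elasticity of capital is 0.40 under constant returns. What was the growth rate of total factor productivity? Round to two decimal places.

Labor's share = 1 − 0.4 = 0.6.
The capital stock: 0.4 × (-0.5) = -0.2 pp.
The labor force: 0.6 × (-1.1) = -0.66 pp.
TFP growth = 2 + 0.86 = 2.86%.

2.86%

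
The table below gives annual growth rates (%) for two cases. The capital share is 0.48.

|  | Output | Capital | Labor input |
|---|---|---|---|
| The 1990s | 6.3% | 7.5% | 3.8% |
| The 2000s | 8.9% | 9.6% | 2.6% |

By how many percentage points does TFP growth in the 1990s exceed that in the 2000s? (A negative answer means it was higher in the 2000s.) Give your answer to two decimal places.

Labor's share = 1 − 0.48 = 0.52.
The 1990s: TFP = 6.3 − 3.6 − 1.976 = 0.724%.
The 2000s: TFP = 8.9 − 4.608 − 1.352 = 2.94%.
Difference = 0.724 − (2.94) = -2.216 pp.

-2.22 percentage points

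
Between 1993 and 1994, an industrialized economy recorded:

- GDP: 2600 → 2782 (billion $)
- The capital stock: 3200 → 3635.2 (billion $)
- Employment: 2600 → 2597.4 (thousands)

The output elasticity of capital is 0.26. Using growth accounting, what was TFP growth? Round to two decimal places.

GDP growth = (2782 − 2600) / 2600 = 7%.
The capital stock growth = (3635.2 − 3200) / 3200 = 13.6%.
Employment growth = (2597.4 − 2600) / 2600 = -0.1%.
Labor's share = 1 − 0.26 = 0.74.
The capital stock: 0.26 × 13.6 = 3.536 pp.
Employment: 0.74 × (-0.1) = -0.074 pp.
TFP growth = 7 − 3.462 = 3.538%.

TFP grew 3.54%.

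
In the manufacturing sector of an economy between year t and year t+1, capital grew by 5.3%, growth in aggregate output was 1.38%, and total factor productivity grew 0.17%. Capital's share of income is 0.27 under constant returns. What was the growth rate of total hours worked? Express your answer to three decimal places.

Labor's share = 1 − 0.27 = 0.73.
gY = gA + 0.27×5.3 + 0.73×g.
0.73×g = 1.38 − 0.17 − 1.431 = -0.221.
g = -0.221 / 0.73 = -0.30274%.

-0.303%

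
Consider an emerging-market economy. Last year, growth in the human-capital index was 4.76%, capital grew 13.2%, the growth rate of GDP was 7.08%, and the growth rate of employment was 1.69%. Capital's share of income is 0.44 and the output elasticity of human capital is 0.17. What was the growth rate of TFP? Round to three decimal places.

-0.196%

Labor's share = 1 − 0.44 − 0.17 = 0.39.
Capital: 0.44 × 13.2 = 5.808 pp.
The human-capital index: 0.17 × 4.76 = 0.8092 pp.
Employment: 0.39 × 1.69 = 0.6591 pp.
TFP growth = 7.08 − 7.2763 = -0.1963%.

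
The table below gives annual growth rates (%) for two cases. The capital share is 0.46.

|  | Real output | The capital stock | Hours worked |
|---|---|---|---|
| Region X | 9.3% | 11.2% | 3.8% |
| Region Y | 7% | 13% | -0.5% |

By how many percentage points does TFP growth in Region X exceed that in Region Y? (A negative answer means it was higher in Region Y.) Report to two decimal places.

Labor's share = 1 − 0.46 = 0.54.
Region X: TFP = 9.3 − 5.152 − 2.052 = 2.096%.
Region Y: TFP = 7 − 5.98 + 0.27 = 1.29%.
Difference = 2.096 − (1.29) = 0.806 pp.

0.81 percentage points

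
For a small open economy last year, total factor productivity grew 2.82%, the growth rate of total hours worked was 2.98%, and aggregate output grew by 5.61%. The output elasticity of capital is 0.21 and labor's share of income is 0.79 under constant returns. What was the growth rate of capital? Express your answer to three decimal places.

Labor's share = 1 − 0.21 = 0.79.
gY = gA + 0.79×2.98 + 0.21×g.
0.21×g = 5.61 − 2.82 − 2.3542 = 0.4358.
g = 0.4358 / 0.21 = 2.07524%.

2.075%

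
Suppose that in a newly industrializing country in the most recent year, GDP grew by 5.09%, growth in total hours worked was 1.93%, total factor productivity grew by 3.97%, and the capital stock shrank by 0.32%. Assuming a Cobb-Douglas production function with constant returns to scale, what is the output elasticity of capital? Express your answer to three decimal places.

gY = gA + α·gK + (1−α)·gL, so gY − gA − gL = α(gK − gL).
5.09 − 3.97 − 1.93 = α × (-0.32 − 1.93).
-0.81 = -2.25 α, so α = 0.36.

The output elasticity of capital is 0.360.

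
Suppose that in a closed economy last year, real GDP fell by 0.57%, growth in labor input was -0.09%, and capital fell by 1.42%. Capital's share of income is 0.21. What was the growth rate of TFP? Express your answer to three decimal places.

Labor's share = 1 − 0.21 = 0.79.
Capital: 0.21 × (-1.42) = -0.2982 pp.
Labor input: 0.79 × (-0.09) = -0.0711 pp.
TFP growth = -0.57 + 0.3693 = -0.2007%.

-0.201%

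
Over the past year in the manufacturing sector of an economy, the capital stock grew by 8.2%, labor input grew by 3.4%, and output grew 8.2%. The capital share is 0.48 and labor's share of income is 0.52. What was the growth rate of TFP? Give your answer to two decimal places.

Labor's share = 1 − 0.48 = 0.52.
The capital stock: 0.48 × 8.2 = 3.936 pp.
Labor input: 0.52 × 3.4 = 1.768 pp.
TFP growth = 8.2 − 5.704 = 2.496%.

2.50%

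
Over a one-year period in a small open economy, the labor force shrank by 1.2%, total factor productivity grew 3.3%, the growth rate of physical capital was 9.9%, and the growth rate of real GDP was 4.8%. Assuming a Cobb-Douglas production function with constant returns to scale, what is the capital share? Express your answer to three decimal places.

gY = gA + α·gK + (1−α)·gL, so gY − gA − gL = α(gK − gL).
4.8 − 3.3 + 1.2 = α × (9.9 − (-1.2)).
2.7 = 11.1 α, so α = 0.24324.

0.243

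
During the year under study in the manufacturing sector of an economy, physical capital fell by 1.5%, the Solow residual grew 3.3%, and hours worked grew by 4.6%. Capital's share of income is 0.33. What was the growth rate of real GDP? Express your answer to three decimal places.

Labor's share = 1 − 0.33 = 0.67.
Physical capital: 0.33 × (-1.5) = -0.495 pp.
Hours worked: 0.67 × 4.6 = 3.082 pp.
Output growth = 3.3 + 2.587 = 5.887%.

5.887%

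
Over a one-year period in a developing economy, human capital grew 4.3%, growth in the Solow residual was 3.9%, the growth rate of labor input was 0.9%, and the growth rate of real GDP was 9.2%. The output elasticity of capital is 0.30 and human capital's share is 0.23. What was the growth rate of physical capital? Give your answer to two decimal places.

Labor's share = 1 − 0.3 − 0.23 = 0.47.
gY = gA + 0.23×4.3 + 0.47×0.9 + 0.3×g.
0.3×g = 9.2 − 3.9 − 1.412 = 3.888.
g = 3.888 / 0.3 = 12.96%.

12.96%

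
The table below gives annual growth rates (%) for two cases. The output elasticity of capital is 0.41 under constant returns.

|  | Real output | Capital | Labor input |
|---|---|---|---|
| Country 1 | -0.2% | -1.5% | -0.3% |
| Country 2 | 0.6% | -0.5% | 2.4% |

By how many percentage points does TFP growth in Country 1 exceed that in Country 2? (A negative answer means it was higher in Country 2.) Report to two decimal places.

Labor's share = 1 − 0.41 = 0.59.
Country 1: TFP = -0.2 + 0.615 + 0.177 = 0.592%.
Country 2: TFP = 0.6 + 0.205 − 1.416 = -0.611%.
Difference = 0.592 − (-0.611) = 1.203 pp.

1.20 percentage points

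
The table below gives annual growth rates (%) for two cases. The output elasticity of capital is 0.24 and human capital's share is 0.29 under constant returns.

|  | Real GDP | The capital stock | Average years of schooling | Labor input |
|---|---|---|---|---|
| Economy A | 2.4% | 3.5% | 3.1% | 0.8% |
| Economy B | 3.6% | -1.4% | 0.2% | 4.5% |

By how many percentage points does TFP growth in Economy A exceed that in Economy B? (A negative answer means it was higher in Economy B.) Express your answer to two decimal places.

-1.48 percentage points

Labor's share = 1 − 0.24 − 0.29 = 0.47.
Economy A: TFP = 2.4 − 0.84 − 0.899 − 0.376 = 0.285%.
Economy B: TFP = 3.6 + 0.336 − 0.058 − 2.115 = 1.763%.
Difference = 0.285 − (1.763) = -1.478 pp.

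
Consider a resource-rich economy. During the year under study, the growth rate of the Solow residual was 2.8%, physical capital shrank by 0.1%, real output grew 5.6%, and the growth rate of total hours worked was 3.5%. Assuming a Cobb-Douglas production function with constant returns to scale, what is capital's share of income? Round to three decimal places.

gY = gA + α·gK + (1−α)·gL, so gY − gA − gL = α(gK − gL).
5.6 − 2.8 − 3.5 = α × (-0.1 − 3.5).
-0.7 = -3.6 α, so α = 0.19444.

Capital's share of income is 0.194.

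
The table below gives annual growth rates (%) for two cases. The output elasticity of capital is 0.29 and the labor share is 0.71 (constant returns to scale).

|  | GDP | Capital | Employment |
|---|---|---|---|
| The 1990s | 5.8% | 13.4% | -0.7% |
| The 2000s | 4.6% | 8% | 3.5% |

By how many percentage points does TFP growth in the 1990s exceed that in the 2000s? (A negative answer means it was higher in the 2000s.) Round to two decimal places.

2.62 percentage points

Labor's share = 1 − 0.29 = 0.71.
The 1990s: TFP = 5.8 − 3.886 + 0.497 = 2.411%.
The 2000s: TFP = 4.6 − 2.32 − 2.485 = -0.205%.
Difference = 2.411 − (-0.205) = 2.616 pp.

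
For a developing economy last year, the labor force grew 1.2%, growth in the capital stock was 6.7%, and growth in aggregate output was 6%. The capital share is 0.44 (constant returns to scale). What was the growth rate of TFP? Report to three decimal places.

Labor's share = 1 − 0.44 = 0.56.
The capital stock: 0.44 × 6.7 = 2.948 pp.
The labor force: 0.56 × 1.2 = 0.672 pp.
TFP growth = 6 − 3.62 = 2.38%.

2.380%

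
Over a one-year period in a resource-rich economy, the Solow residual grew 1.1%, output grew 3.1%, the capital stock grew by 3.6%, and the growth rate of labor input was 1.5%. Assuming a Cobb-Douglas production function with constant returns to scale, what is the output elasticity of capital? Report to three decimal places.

gY = gA + α·gK + (1−α)·gL, so gY − gA − gL = α(gK − gL).
3.1 − 1.1 − 1.5 = α × (3.6 − 1.5).
0.5 = 2.1 α, so α = 0.2381.

α = 0.238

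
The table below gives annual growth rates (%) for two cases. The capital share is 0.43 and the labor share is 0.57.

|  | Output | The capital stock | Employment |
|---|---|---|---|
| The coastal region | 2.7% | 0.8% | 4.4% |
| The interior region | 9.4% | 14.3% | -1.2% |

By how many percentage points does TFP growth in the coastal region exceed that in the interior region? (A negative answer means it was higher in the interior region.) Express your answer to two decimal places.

-4.09 percentage points

Labor's share = 1 − 0.43 = 0.57.
The coastal region: TFP = 2.7 − 0.344 − 2.508 = -0.152%.
The interior region: TFP = 9.4 − 6.149 + 0.684 = 3.935%.
Difference = -0.152 − (3.935) = -4.087 pp.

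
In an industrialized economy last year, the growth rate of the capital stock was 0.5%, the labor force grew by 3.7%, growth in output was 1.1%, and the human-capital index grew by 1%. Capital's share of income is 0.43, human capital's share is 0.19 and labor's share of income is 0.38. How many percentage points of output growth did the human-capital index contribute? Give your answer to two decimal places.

Contribution = share × growth = 0.19 × 1 = 0.19 pp.

0.19 pp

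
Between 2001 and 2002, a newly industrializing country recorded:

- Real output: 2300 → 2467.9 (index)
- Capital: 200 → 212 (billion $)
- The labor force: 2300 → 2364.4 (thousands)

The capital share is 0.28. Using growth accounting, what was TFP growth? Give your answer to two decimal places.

3.60%

Real output growth = (2467.9 − 2300) / 2300 = 7.3%.
Capital growth = (212 − 200) / 200 = 6%.
The labor force growth = (2364.4 − 2300) / 2300 = 2.8%.
Labor's share = 1 − 0.28 = 0.72.
Capital: 0.28 × 6 = 1.68 pp.
The labor force: 0.72 × 2.8 = 2.016 pp.
TFP growth = 7.3 − 3.696 = 3.604%.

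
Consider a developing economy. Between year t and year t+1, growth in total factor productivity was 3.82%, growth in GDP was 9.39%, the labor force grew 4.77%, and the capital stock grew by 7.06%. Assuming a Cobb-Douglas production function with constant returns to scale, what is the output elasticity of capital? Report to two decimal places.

The output elasticity of capital is 0.35.

gY = gA + α·gK + (1−α)·gL, so gY − gA − gL = α(gK − gL).
9.39 − 3.82 − 4.77 = α × (7.06 − 4.77).
0.8 = 2.29 α, so α = 0.3493.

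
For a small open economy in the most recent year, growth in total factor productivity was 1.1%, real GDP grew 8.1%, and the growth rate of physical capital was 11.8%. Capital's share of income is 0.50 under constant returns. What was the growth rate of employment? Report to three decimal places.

Labor's share = 1 − 0.5 = 0.5.
gY = gA + 0.5×11.8 + 0.5×g.
0.5×g = 8.1 − 1.1 − 5.9 = 1.1.
g = 1.1 / 0.5 = 2.2%.

2.200%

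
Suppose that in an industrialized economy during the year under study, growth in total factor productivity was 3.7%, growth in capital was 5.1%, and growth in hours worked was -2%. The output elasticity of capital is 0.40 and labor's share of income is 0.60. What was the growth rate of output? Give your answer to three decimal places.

4.540%

Labor's share = 1 − 0.4 = 0.6.
Capital: 0.4 × 5.1 = 2.04 pp.
Hours worked: 0.6 × (-2) = -1.2 pp.
Output growth = 3.7 + 0.84 = 4.54%.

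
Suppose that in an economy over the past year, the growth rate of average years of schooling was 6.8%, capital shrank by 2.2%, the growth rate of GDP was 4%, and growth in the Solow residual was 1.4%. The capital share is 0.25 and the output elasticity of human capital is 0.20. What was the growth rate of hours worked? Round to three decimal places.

Labor's share = 1 − 0.25 − 0.2 = 0.55.
gY = gA + 0.25×(-2.2) + 0.2×6.8 + 0.55×g.
0.55×g = 4 − 1.4 − 0.81 = 1.79.
g = 1.79 / 0.55 = 3.25455%.

Hours worked growth was 3.255%.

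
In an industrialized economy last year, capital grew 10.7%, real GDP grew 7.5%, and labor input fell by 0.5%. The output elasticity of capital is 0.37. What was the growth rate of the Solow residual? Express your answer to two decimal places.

Labor's share = 1 − 0.37 = 0.63.
Capital: 0.37 × 10.7 = 3.959 pp.
Labor input: 0.63 × (-0.5) = -0.315 pp.
TFP growth = 7.5 − 3.644 = 3.856%.

The Solow residual grew 3.86%.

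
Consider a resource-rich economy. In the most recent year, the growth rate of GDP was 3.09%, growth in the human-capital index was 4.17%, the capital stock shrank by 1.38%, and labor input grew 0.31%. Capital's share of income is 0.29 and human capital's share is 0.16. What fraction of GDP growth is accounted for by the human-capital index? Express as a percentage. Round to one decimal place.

The human-capital index accounted for 21.6% of growth.

The human-capital index contributed 0.16 × 4.17 = 0.6672 pp.
Share of growth = 0.6672 / 3.09 × 100 = 21.592%.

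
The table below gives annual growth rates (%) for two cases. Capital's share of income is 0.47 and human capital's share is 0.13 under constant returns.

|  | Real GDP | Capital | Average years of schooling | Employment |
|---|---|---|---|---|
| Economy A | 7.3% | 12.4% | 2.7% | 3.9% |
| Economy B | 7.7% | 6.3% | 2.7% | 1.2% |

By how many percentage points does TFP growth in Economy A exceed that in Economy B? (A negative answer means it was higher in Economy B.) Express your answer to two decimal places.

-4.35 percentage points

Labor's share = 1 − 0.47 − 0.13 = 0.4.
Economy A: TFP = 7.3 − 5.828 − 0.351 − 1.56 = -0.439%.
Economy B: TFP = 7.7 − 2.961 − 0.351 − 0.48 = 3.908%.
Difference = -0.439 − (3.908) = -4.347 pp.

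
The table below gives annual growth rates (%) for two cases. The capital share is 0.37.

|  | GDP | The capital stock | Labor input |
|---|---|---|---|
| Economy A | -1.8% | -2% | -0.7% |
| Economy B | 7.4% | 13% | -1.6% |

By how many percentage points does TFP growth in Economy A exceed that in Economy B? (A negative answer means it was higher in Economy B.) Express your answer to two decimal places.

Labor's share = 1 − 0.37 = 0.63.
Economy A: TFP = -1.8 + 0.74 + 0.441 = -0.619%.
Economy B: TFP = 7.4 − 4.81 + 1.008 = 3.598%.
Difference = -0.619 − (3.598) = -4.217 pp.

-4.22 percentage points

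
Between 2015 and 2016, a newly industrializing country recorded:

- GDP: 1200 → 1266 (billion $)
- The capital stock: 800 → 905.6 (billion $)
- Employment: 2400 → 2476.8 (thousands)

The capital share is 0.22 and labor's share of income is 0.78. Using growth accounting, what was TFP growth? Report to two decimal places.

GDP growth = (1266 − 1200) / 1200 = 5.5%.
The capital stock growth = (905.6 − 800) / 800 = 13.2%.
Employment growth = (2476.8 − 2400) / 2400 = 3.2%.
Labor's share = 1 − 0.22 = 0.78.
The capital stock: 0.22 × 13.2 = 2.904 pp.
Employment: 0.78 × 3.2 = 2.496 pp.
TFP growth = 5.5 − 5.4 = 0.1%.

0.10%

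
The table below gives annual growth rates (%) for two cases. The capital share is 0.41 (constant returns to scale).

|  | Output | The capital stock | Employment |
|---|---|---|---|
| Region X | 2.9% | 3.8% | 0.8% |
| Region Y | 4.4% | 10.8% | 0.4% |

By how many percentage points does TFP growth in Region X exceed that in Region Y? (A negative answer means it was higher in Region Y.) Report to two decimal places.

Labor's share = 1 − 0.41 = 0.59.
Region X: TFP = 2.9 − 1.558 − 0.472 = 0.87%.
Region Y: TFP = 4.4 − 4.428 − 0.236 = -0.264%.
Difference = 0.87 − (-0.264) = 1.134 pp.

1.13 percentage points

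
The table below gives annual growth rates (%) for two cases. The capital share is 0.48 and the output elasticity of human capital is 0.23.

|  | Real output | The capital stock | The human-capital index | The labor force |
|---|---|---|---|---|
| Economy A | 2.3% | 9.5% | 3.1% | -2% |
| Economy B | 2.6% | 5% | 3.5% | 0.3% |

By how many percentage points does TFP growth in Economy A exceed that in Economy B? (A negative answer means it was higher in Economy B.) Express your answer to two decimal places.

-1.70 percentage points

Labor's share = 1 − 0.48 − 0.23 = 0.29.
Economy A: TFP = 2.3 − 4.56 − 0.713 + 0.58 = -2.393%.
Economy B: TFP = 2.6 − 2.4 − 0.805 − 0.087 = -0.692%.
Difference = -2.393 − (-0.692) = -1.701 pp.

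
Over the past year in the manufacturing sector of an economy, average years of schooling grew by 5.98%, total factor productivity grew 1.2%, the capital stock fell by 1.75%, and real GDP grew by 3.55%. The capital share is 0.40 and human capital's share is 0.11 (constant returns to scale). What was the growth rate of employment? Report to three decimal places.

Labor's share = 1 − 0.4 − 0.11 = 0.49.
gY = gA + 0.4×(-1.75) + 0.11×5.98 + 0.49×g.
0.49×g = 3.55 − 1.2 + 0.0422 = 2.3922.
g = 2.3922 / 0.49 = 4.88204%.

4.882%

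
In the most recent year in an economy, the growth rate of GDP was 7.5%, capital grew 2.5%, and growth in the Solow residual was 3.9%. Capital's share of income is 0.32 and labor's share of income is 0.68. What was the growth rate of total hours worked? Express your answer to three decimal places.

Total hours worked grew 4.118%.

Labor's share = 1 − 0.32 = 0.68.
gY = gA + 0.32×2.5 + 0.68×g.
0.68×g = 7.5 − 3.9 − 0.8 = 2.8.
g = 2.8 / 0.68 = 4.11765%.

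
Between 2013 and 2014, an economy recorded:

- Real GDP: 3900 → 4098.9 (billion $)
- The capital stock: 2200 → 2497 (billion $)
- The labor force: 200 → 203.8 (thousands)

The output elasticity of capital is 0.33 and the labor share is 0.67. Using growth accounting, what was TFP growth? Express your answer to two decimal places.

-0.63%

Real GDP growth = (4098.9 − 3900) / 3900 = 5.1%.
The capital stock growth = (2497 − 2200) / 2200 = 13.5%.
The labor force growth = (203.8 − 200) / 200 = 1.9%.
Labor's share = 1 − 0.33 = 0.67.
The capital stock: 0.33 × 13.5 = 4.455 pp.
The labor force: 0.67 × 1.9 = 1.273 pp.
TFP growth = 5.1 − 5.728 = -0.628%.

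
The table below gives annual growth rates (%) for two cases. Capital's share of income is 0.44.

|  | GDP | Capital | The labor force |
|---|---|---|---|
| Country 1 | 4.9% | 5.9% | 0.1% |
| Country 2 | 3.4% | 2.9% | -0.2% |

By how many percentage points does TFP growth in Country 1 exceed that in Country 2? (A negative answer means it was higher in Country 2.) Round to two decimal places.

Labor's share = 1 − 0.44 = 0.56.
Country 1: TFP = 4.9 − 2.596 − 0.056 = 2.248%.
Country 2: TFP = 3.4 − 1.276 + 0.112 = 2.236%.
Difference = 2.248 − (2.236) = 0.012 pp.

0.01 percentage points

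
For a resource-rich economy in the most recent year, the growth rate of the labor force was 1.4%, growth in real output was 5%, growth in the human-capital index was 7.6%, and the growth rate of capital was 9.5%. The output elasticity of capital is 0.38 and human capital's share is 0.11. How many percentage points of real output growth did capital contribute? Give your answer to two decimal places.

3.61 pp

Contribution = share × growth = 0.38 × 9.5 = 3.61 pp.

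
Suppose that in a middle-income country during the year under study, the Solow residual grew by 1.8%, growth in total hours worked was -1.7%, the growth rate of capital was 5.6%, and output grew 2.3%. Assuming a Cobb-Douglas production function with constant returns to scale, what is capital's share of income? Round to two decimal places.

α = 0.30

gY = gA + α·gK + (1−α)·gL, so gY − gA − gL = α(gK − gL).
2.3 − 1.8 + 1.7 = α × (5.6 − (-1.7)).
2.2 = 7.3 α, so α = 0.3014.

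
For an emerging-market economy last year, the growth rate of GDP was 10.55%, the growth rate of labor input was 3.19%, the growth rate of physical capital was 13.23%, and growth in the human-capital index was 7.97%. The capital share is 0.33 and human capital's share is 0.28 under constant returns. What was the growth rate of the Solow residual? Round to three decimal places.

Labor's share = 1 − 0.33 − 0.28 = 0.39.
Physical capital: 0.33 × 13.23 = 4.3659 pp.
The human-capital index: 0.28 × 7.97 = 2.2316 pp.
Labor input: 0.39 × 3.19 = 1.2441 pp.
TFP growth = 10.55 − 7.8416 = 2.7084%.

The Solow residual growth was 2.708%.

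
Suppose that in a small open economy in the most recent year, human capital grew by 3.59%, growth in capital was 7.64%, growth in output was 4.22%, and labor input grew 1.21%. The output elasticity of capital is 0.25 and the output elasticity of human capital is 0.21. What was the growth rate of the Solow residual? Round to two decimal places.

0.90%

Labor's share = 1 − 0.25 − 0.21 = 0.54.
Capital: 0.25 × 7.64 = 1.91 pp.
Human capital: 0.21 × 3.59 = 0.7539 pp.
Labor input: 0.54 × 1.21 = 0.6534 pp.
TFP growth = 4.22 − 3.3173 = 0.9027%.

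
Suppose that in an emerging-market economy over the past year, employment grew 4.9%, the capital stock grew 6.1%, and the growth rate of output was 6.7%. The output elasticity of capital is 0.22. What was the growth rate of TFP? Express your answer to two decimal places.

TFP grew 1.54%.

Labor's share = 1 − 0.22 = 0.78.
The capital stock: 0.22 × 6.1 = 1.342 pp.
Employment: 0.78 × 4.9 = 3.822 pp.
TFP growth = 6.7 − 5.164 = 1.536%.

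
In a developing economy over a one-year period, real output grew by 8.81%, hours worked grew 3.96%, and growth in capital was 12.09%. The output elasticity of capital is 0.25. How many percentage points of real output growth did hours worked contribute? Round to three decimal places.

2.970 pp

Labor's share = 1 − 0.25 = 0.75.
Contribution = share × growth = 0.75 × 3.96 = 2.97 pp.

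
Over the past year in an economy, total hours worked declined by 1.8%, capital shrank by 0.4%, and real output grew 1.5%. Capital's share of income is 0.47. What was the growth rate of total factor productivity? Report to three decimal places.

2.642%

Labor's share = 1 − 0.47 = 0.53.
Capital: 0.47 × (-0.4) = -0.188 pp.
Total hours worked: 0.53 × (-1.8) = -0.954 pp.
TFP growth = 1.5 + 1.142 = 2.642%.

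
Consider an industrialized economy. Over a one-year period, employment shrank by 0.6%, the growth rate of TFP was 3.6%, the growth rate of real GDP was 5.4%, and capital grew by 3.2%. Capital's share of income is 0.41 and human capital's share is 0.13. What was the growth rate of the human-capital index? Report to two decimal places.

Labor's share = 1 − 0.41 − 0.13 = 0.46.
gY = gA + 0.41×3.2 + 0.46×(-0.6) + 0.13×g.
0.13×g = 5.4 − 3.6 − 1.036 = 0.764.
g = 0.764 / 0.13 = 5.8769%.

The human-capital index grew 5.88%.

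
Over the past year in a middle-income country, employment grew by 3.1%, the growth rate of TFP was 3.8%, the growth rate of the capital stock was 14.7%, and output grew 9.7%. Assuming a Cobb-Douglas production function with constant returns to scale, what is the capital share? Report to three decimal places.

gY = gA + α·gK + (1−α)·gL, so gY − gA − gL = α(gK − gL).
9.7 − 3.8 − 3.1 = α × (14.7 − 3.1).
2.8 = 11.6 α, so α = 0.24138.

0.241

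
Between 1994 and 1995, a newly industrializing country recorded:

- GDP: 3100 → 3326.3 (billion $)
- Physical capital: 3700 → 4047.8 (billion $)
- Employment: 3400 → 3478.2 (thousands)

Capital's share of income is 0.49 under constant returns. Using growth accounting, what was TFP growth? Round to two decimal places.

GDP growth = (3326.3 − 3100) / 3100 = 7.3%.
Physical capital growth = (4047.8 − 3700) / 3700 = 9.4%.
Employment growth = (3478.2 − 3400) / 3400 = 2.3%.
Labor's share = 1 − 0.49 = 0.51.
Physical capital: 0.49 × 9.4 = 4.606 pp.
Employment: 0.51 × 2.3 = 1.173 pp.
TFP growth = 7.3 − 5.779 = 1.521%.

TFP growth was 1.52%.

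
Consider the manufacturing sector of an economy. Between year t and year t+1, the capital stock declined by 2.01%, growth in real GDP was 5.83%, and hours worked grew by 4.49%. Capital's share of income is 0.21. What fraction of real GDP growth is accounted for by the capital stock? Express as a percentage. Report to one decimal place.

The capital stock contributed 0.21 × (-2.01) = -0.4221 pp.
Share of growth = -0.4221 / 5.83 × 100 = -7.24%.

The capital stock accounted for -7.2% of growth.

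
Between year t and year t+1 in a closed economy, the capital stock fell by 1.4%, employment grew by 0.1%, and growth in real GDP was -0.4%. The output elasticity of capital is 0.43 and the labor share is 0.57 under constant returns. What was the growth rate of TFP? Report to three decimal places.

Labor's share = 1 − 0.43 = 0.57.
The capital stock: 0.43 × (-1.4) = -0.602 pp.
Employment: 0.57 × 0.1 = 0.057 pp.
TFP growth = -0.4 + 0.545 = 0.145%.

TFP growth was 0.145%.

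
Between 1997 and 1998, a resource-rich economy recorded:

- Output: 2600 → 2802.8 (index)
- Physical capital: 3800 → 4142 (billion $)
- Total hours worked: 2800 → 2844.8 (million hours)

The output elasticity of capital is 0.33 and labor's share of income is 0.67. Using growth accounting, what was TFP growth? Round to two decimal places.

3.76%

Output growth = (2802.8 − 2600) / 2600 = 7.8%.
Physical capital growth = (4142 − 3800) / 3800 = 9%.
Total hours worked growth = (2844.8 − 2800) / 2800 = 1.6%.
Labor's share = 1 − 0.33 = 0.67.
Physical capital: 0.33 × 9 = 2.97 pp.
Total hours worked: 0.67 × 1.6 = 1.072 pp.
TFP growth = 7.8 − 4.042 = 3.758%.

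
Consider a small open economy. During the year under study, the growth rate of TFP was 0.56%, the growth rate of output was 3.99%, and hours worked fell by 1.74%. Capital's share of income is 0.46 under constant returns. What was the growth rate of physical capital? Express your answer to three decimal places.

Labor's share = 1 − 0.46 = 0.54.
gY = gA + 0.54×(-1.74) + 0.46×g.
0.46×g = 3.99 − 0.56 + 0.9396 = 4.3696.
g = 4.3696 / 0.46 = 9.49913%.

Physical capital growth was 9.499%.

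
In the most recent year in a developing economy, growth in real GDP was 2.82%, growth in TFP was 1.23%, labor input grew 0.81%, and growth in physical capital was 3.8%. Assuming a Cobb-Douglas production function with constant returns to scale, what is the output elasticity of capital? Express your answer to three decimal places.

gY = gA + α·gK + (1−α)·gL, so gY − gA − gL = α(gK − gL).
2.82 − 1.23 − 0.81 = α × (3.8 − 0.81).
0.78 = 2.99 α, so α = 0.26087.

The output elasticity of capital is 0.261.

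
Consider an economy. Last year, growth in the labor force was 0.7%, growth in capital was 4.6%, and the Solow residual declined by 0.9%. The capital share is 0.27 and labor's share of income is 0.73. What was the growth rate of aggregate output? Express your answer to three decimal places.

0.853%

Labor's share = 1 − 0.27 = 0.73.
Capital: 0.27 × 4.6 = 1.242 pp.
The labor force: 0.73 × 0.7 = 0.511 pp.
Output growth = -0.9 + 1.753 = 0.853%.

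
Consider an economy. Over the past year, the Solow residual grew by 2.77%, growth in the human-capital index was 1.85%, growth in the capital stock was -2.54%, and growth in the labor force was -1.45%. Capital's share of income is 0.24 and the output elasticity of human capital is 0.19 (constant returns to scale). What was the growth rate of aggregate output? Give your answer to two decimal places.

Aggregate output grew 1.69%.

Labor's share = 1 − 0.24 − 0.19 = 0.57.
The capital stock: 0.24 × (-2.54) = -0.6096 pp.
The human-capital index: 0.19 × 1.85 = 0.3515 pp.
The labor force: 0.57 × (-1.45) = -0.8265 pp.
Output growth = 2.77 + (-1.0846) = 1.6854%.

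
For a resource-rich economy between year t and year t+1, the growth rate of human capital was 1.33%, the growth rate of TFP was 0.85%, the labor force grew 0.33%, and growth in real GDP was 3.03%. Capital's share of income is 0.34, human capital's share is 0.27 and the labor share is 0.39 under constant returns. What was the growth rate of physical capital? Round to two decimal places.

Physical capital growth was 4.98%.

Labor's share = 1 − 0.34 − 0.27 = 0.39.
gY = gA + 0.27×1.33 + 0.39×0.33 + 0.34×g.
0.34×g = 3.03 − 0.85 − 0.4878 = 1.6922.
g = 1.6922 / 0.34 = 4.9771%.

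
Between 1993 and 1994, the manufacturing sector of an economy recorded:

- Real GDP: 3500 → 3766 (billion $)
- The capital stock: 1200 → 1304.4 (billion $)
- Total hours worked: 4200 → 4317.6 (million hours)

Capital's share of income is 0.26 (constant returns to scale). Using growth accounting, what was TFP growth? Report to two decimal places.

3.27%

Real GDP growth = (3766 − 3500) / 3500 = 7.6%.
The capital stock growth = (1304.4 − 1200) / 1200 = 8.7%.
Total hours worked growth = (4317.6 − 4200) / 4200 = 2.8%.
Labor's share = 1 − 0.26 = 0.74.
The capital stock: 0.26 × 8.7 = 2.262 pp.
Total hours worked: 0.74 × 2.8 = 2.072 pp.
TFP growth = 7.6 − 4.334 = 3.266%.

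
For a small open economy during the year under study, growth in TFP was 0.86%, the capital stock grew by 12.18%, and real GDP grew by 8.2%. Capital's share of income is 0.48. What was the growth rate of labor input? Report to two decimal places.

Labor's share = 1 − 0.48 = 0.52.
gY = gA + 0.48×12.18 + 0.52×g.
0.52×g = 8.2 − 0.86 − 5.8464 = 1.4936.
g = 1.4936 / 0.52 = 2.8723%.

Labor input growth was 2.87%.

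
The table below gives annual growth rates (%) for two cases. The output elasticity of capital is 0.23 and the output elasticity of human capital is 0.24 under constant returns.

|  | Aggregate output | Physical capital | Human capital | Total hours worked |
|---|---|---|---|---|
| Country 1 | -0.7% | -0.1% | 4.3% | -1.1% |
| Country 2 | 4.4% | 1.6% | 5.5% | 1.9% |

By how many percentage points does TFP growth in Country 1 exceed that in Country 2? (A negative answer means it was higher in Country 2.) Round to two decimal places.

Labor's share = 1 − 0.23 − 0.24 = 0.53.
Country 1: TFP = -0.7 + 0.023 − 1.032 + 0.583 = -1.126%.
Country 2: TFP = 4.4 − 0.368 − 1.32 − 1.007 = 1.705%.
Difference = -1.126 − (1.705) = -2.831 pp.

-2.83 percentage points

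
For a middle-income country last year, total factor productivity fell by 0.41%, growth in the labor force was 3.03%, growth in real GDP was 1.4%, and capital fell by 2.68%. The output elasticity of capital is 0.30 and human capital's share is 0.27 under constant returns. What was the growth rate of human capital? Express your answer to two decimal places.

Labor's share = 1 − 0.3 − 0.27 = 0.43.
gY = gA + 0.3×(-2.68) + 0.43×3.03 + 0.27×g.
0.27×g = 1.4 + 0.41 − 0.4989 = 1.3111.
g = 1.3111 / 0.27 = 4.8559%.

4.86%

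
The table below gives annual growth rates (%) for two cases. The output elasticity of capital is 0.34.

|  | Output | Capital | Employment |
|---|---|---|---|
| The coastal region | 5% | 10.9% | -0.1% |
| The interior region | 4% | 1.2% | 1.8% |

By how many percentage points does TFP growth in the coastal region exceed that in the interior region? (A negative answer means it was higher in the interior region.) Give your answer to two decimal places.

Labor's share = 1 − 0.34 = 0.66.
The coastal region: TFP = 5 − 3.706 + 0.066 = 1.36%.
The interior region: TFP = 4 − 0.408 − 1.188 = 2.404%.
Difference = 1.36 − (2.404) = -1.044 pp.

-1.04 percentage points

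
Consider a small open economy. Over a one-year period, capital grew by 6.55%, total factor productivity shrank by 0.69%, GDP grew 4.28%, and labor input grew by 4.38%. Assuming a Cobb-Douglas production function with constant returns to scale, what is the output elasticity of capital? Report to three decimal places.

gY = gA + α·gK + (1−α)·gL, so gY − gA − gL = α(gK − gL).
4.28 + 0.69 − 4.38 = α × (6.55 − 4.38).
0.59 = 2.17 α, so α = 0.27189.

α = 0.272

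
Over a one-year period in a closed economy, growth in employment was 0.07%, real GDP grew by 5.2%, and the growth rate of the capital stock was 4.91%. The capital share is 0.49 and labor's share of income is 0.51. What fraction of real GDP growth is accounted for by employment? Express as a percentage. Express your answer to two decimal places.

Labor's share = 1 − 0.49 = 0.51.
Employment contributed 0.51 × 0.07 = 0.0357 pp.
Share of growth = 0.0357 / 5.2 × 100 = 0.6865%.

0.69%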